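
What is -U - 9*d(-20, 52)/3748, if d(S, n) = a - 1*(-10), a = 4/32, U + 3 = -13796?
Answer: 413748487/29984 ≈ 13799.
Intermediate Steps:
U = -13799 (U = -3 - 13796 = -13799)
a = 1/8 (a = 4*(1/32) = 1/8 ≈ 0.12500)
d(S, n) = 81/8 (d(S, n) = 1/8 - 1*(-10) = 1/8 + 10 = 81/8)
-U - 9*d(-20, 52)/3748 = -1*(-13799) - 9*(81/8)/3748 = 13799 - 9*(81/8)*(1/3748) = 13799 - 9*81/29984 = 13799 - 1*729/29984 = 13799 - 729/29984 = 413748487/29984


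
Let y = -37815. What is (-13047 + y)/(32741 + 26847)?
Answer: -25431/29794 ≈ -0.85356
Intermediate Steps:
(-13047 + y)/(32741 + 26847) = (-13047 - 37815)/(32741 + 26847) = -50862/59588 = -50862*1/59588 = -25431/29794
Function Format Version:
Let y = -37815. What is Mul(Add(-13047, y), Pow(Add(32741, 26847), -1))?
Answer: Rational(-25431, 29794) ≈ -0.85356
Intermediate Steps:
Mul(Add(-13047, y), Pow(Add(32741, 26847), -1)) = Mul(Add(-13047, -37815), Pow(Add(32741, 26847), -1)) = Mul(-50862, Pow(59588, -1)) = Mul(-50862, Rational(1, 59588)) = Rational(-25431, 29794)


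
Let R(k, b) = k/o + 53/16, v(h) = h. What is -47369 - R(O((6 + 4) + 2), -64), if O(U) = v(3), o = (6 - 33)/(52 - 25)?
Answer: -757909/16 ≈ -47369.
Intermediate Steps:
o = -1 (o = -27/27 = -27*1/27 = -1)
O(U) = 3
R(k, b) = 53/16 - k (R(k, b) = k/(-1) + 53/16 = k*(-1) + 53*(1/16) = -k + 53/16 = 53/16 - k)
-47369 - R(O((6 + 4) + 2), -64) = -47369 - (53/16 - 1*3) = -47369 - (53/16 - 3) = -47369 - 1*5/16 = -47369 - 5/16 = -757909/16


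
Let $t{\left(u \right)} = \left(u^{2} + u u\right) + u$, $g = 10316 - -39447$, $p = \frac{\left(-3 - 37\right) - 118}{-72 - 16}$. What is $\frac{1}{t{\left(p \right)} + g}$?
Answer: $\frac{968}{48178563} \approx 2.0092 \cdot 10^{-5}$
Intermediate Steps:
$p = \frac{79}{44}$ ($p = \frac{-40 - 118}{-88} = \left(-158\right) \left(- \frac{1}{88}\right) = \frac{79}{44} \approx 1.7955$)
$g = 49763$ ($g = 10316 + 39447 = 49763$)
$t{\left(u \right)} = u + 2 u^{2}$ ($t{\left(u \right)} = \left(u^{2} + u^{2}\right) + u = 2 u^{2} + u = u + 2 u^{2}$)
$\frac{1}{t{\left(p \right)} + g} = \frac{1}{\frac{79 \left(1 + 2 \cdot \frac{79}{44}\right)}{44} + 49763} = \frac{1}{\frac{79 \left(1 + \frac{79}{22}\right)}{44} + 49763} = \frac{1}{\frac{79}{44} \cdot \frac{101}{22} + 49763} = \frac{1}{\frac{7979}{968} + 49763} = \frac{1}{\frac{48178563}{968}} = \frac{968}{48178563}$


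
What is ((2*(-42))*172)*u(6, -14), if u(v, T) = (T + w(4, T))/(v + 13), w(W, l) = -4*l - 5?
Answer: -534576/19 ≈ -28136.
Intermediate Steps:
w(W, l) = -5 - 4*l
u(v, T) = (-5 - 3*T)/(13 + v) (u(v, T) = (T + (-5 - 4*T))/(v + 13) = (-5 - 3*T)/(13 + v))
((2*(-42))*172)*u(6, -14) = ((2*(-42))*172)*((-5 - 3*(-14))/(13 + 6)) = (-84*172)*((-5 + 42)/19) = -14448*37/19 = -534576/19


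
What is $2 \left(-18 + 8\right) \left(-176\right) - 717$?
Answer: $2803$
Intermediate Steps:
$2 \left(-18 + 8\right) \left(-176\right) - 717 = 2 \left(-10\right) \left(-176\right) - 717 = \left(-20\right) \left(-176\right) - 717 = 3520 - 717 = 2803$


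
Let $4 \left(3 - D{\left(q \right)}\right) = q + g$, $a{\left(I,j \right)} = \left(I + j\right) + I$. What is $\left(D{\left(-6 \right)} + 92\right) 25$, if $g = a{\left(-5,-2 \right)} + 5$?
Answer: $\frac{9825}{4} \approx 2456.3$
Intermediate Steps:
$a{\left(I,j \right)} = j + 2 I$
$g = -7$ ($g = \left(-2 + 2 \left(-5\right)\right) + 5 = \left(-2 - 10\right) + 5 = -12 + 5 = -7$)
$D{\left(q \right)} = \frac{19}{4} - \frac{q}{4}$ ($D{\left(q \right)} = 3 - \frac{q - 7}{4} = 3 - \frac{-7 + q}{4} = 3 - \left(- \frac{7}{4} + \frac{q}{4}\right) = \frac{19}{4} - \frac{q}{4}$)
$\left(D{\left(-6 \right)} + 92\right) 25 = \left(\left(\frac{19}{4} - - \frac{3}{2}\right) + 92\right) 25 = \left(\left(\frac{19}{4} + \frac{3}{2}\right) + 92\right) 25 = \left(\frac{25}{4} + 92\right) 25 = \frac{393}{4} \cdot 25 = \frac{9825}{4}$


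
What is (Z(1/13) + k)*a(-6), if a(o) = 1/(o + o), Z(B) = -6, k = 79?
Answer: -73/12 ≈ -6.0833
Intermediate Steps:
a(o) = 1/(2*o)
(Z(1/13) + k)*a(-6) = (-6 + 79)*((1/2)/(-6)) = 73*((1/2)*(-1/6)) = 73*(-1/12) = -73/12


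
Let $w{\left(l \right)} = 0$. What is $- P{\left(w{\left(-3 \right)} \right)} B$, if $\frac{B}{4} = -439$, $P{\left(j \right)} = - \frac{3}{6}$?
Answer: $-878$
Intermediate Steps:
$P{\left(j \right)} = - \frac{1}{2}$ ($P{\left(j \right)} = \left(-3\right) \frac{1}{6} = - \frac{1}{2}$)
$B = -1756$ ($B = 4 \left(-439\right) = -1756$)
$- P{\left(w{\left(-3 \right)} \right)} B = \left(-1\right) \left(- \frac{1}{2}\right) \left(-1756\right) = \frac{1}{2} \left(-1756\right) = -878$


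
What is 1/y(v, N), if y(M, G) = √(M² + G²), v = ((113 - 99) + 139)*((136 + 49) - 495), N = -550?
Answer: √22499074/224990740 ≈ 2.1082e-5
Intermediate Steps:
v = -47430 (v = (14 + 139)*(185 - 495) = 153*(-310) = -47430)
y(M, G) = √(G² + M²)
1/y(v, N) = 1/(√((-550)² + (-47430)²)) = 1/(√(302500 + 2249604900)) = 1/(√2249907400) = 1/(10*√22499074) = √22499074/224990740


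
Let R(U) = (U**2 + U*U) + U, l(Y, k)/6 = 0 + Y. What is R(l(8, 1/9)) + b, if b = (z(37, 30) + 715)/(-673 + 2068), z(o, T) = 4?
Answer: 6495839/1395 ≈ 4656.5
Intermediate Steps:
l(Y, k) = 6*Y (l(Y, k) = 6*(0 + Y) = 6*Y)
R(U) = U + 2*U**2 (R(U) = (U**2 + U**2) + U = 2*U**2 + U = U + 2*U**2)
b = 719/1395 (b = (4 + 715)/(-673 + 2068) = 719/1395 ≈ 0.51541)
R(l(8, 1/9)) + b = (6*8)*(1 + 2*(6*8)) + 719/1395 = 48*(1 + 2*48) + 719/1395 = 48*(1 + 96) + 719/1395 = 48*97 + 719/1395 = 4656 + 719/1395 = 6495839/1395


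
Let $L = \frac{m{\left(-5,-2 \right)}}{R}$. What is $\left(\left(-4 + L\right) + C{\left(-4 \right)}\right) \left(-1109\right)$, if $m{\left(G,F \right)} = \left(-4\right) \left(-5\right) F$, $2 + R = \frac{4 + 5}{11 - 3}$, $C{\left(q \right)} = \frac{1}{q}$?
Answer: $- \frac{1287549}{28} \approx -45984.0$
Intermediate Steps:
$R = - \frac{7}{8}$ ($R = -2 + \frac{4 + 5}{11 - 3} = -2 + \frac{9}{8} = - \frac{7}{8} \approx -0.875$)
$m{\left(G,F \right)} = 20 F$
$L = \frac{320}{7}$ ($L = \frac{20 \left(-2\right)}{- \frac{7}{8}} = \left(-40\right) \left(- \frac{8}{7}\right) = \frac{320}{7} \approx 45.714$)
$\left(\left(-4 + L\right) + C{\left(-4 \right)}\right) \left(-1109\right) = \left(\left(-4 + \frac{320}{7}\right) + \frac{1}{-4}\right) \left(-1109\right) = \left(\frac{292}{7} - \frac{1}{4}\right) \left(-1109\right) = \frac{1161}{28} \left(-1109\right) = - \frac{1287549}{28}$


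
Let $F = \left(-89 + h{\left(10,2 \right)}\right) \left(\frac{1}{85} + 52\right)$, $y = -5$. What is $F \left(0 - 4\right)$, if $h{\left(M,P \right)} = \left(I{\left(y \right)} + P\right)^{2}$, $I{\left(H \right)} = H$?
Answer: $\frac{282944}{17} \approx 16644.0$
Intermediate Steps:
$h{\left(M,P \right)} = \left(-5 + P\right)^{2}$
$F = - \frac{70736}{17}$ ($F = \left(-89 + \left(-5 + 2\right)^{2}\right) \left(\frac{1}{85} + 52\right) = \left(-89 + \left(-3\right)^{2}\right) \left(\frac{1}{85} + 52\right) = \left(-89 + 9\right) \frac{4421}{85} = \left(-80\right) \frac{4421}{85} = - \frac{70736}{17} \approx -4160.9$)
$F \left(0 - 4\right) = - \frac{70736 \left(0 - 4\right)}{17} = \left(- \frac{70736}{17}\right) \left(-4\right) = \frac{282944}{17}$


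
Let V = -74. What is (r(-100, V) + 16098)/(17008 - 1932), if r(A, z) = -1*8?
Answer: 8045/7538 ≈ 1.0673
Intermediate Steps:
r(A, z) = -8
(r(-100, V) + 16098)/(17008 - 1932) = (-8 + 16098)/(17008 - 1932) = 16090/15076 = 16090*(1/15076) = 8045/7538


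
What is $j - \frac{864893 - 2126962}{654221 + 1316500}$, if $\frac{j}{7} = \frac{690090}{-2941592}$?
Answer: $- \frac{2903665955191}{2898528563916} \approx -1.0018$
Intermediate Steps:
$j = - \frac{2415315}{1470796}$ ($j = 7 \frac{690090}{-2941592} = 7 \cdot 690090 \left(- \frac{1}{2941592}\right) = 7 \left(- \frac{345045}{1470796}\right) = - \frac{2415315}{1470796} \approx -1.6422$)
$j - \frac{864893 - 2126962}{654221 + 1316500} = - \frac{2415315}{1470796} - \frac{864893 - 2126962}{654221 + 1316500} = - \frac{2415315}{1470796} - - \frac{1262069}{1970721} = - \frac{2415315}{1470796} + \frac{1262069}{1970721} = - \frac{2903665955191}{2898528563916}$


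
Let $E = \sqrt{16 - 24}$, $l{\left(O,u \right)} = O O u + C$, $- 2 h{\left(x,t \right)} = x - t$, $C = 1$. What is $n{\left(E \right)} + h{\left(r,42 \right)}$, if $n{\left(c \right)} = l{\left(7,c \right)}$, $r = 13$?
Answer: $\frac{31}{2} + 98 i \sqrt{2} \approx 15.5 + 138.59 i$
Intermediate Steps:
$h{\left(x,t \right)} = \frac{t}{2} - \frac{x}{2}$ ($h{\left(x,t \right)} = - \frac{x - t}{2} = \frac{t}{2} - \frac{x}{2}$)
$l{\left(O,u \right)} = 1 + u O^{2}$ ($l{\left(O,u \right)} = O O u + 1 = O^{2} u + 1 = u O^{2} + 1 = 1 + u O^{2}$)
$E = 2 i \sqrt{2}$ ($E = \sqrt{-8} = 2 i \sqrt{2} \approx 2.8284 i$)
$n{\left(c \right)} = 1 + 49 c$ ($n{\left(c \right)} = 1 + c 7^{2} = 1 + c 49 = 1 + 49 c$)
$n{\left(E \right)} + h{\left(r,42 \right)} = \left(1 + 49 \cdot 2 i \sqrt{2}\right) + \left(\frac{1}{2} \cdot 42 - \frac{13}{2}\right) = \left(1 + 98 i \sqrt{2}\right) + \left(21 - \frac{13}{2}\right) = \left(1 + 98 i \sqrt{2}\right) + \frac{29}{2} = \frac{31}{2} + 98 i \sqrt{2}$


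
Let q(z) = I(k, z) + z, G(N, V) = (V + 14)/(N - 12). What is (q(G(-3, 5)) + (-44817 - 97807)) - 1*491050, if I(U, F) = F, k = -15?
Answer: -9505148/15 ≈ -6.3368e+5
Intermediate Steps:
G(N, V) = (14 + V)/(-12 + N)
q(z) = 2*z (q(z) = z + z = 2*z)
(q(G(-3, 5)) + (-44817 - 97807)) - 1*491050 = (2*((14 + 5)/(-12 - 3)) + (-44817 - 97807)) - 1*491050 = (2*(19/(-15)) - 142624) - 491050 = (2*(-1/15*19) - 142624) - 491050 = (2*(-19/15) - 142624) - 491050 = (-38/15 - 142624) - 491050 = -2139398/15 - 491050 = -9505148/15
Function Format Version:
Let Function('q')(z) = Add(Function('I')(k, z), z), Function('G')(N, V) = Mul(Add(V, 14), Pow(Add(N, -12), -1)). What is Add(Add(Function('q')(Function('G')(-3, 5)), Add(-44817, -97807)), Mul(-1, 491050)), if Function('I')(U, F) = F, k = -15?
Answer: Rational(-9505148, 15) ≈ -6.3368e+5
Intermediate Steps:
Function('G')(N, V) = Mul(Pow(Add(-12, N), -1), Add(14, V)) (Function('G')(N, V) = Mul(Add(14, V), Pow(Add(-12, N), -1)) = Mul(Pow(Add(-12, N), -1), Add(14, V)))
Function('q')(z) = Mul(2, z) (Function('q')(z) = Add(z, z) = Mul(2, z))
Add(Add(Function('q')(Function('G')(-3, 5)), Add(-44817, -97807)), Mul(-1, 491050)) = Add(Add(Mul(2, Mul(Pow(Add(-12, -3), -1), Add(14, 5))), Add(-44817, -97807)), Mul(-1, 491050)) = Add(Add(Mul(2, Mul(Pow(-15, -1), 19)), -142624), -491050) = Add(Add(Mul(2, Mul(Rational(-1, 15), 19)), -142624), -491050) = Add(Add(Mul(2, Rational(-19, 15)), -142624), -491050) = Add(Add(Rational(-38, 15), -142624), -491050) = Add(Rational(-2139398, 15), -491050) = Rational(-9505148, 15)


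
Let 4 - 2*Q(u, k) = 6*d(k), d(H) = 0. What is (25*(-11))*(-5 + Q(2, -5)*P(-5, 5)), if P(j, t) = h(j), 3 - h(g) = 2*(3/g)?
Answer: -935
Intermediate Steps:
h(g) = 3 - 6/g (h(g) = 3 - 2*3/g = 3 - 6/g)
P(j, t) = 3 - 6/j
Q(u, k) = 2 (Q(u, k) = 2 - 3*0 = 2 - ½*0 = 2 + 0 = 2)
(25*(-11))*(-5 + Q(2, -5)*P(-5, 5)) = (25*(-11))*(-5 + 2*(3 - 6/(-5))) = -275*(-5 + 2*(3 - 6*(-⅕))) = -275*(-5 + 2*(3 + 6/5)) = -275*(-5 + 2*(21/5)) = -275*(-5 + 42/5) = -275*17/5 = -935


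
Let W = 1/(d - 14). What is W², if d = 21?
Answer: 1/49 ≈ 0.020408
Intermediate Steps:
W = ⅐ (W = 1/(21 - 14) = 1/7 = ⅐ ≈ 0.14286)
W² = (⅐)² = 1/49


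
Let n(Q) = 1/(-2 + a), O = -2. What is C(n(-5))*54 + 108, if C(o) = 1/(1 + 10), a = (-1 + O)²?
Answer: 1242/11 ≈ 112.91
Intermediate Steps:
a = 9 (a = (-1 - 2)² = (-3)² = 9)
n(Q) = ⅐ (n(Q) = 1/(-2 + 9) = 1/7 = ⅐)
C(o) = 1/11
C(n(-5))*54 + 108 = (1/11)*54 + 108 = 54/11 + 108 = 1242/11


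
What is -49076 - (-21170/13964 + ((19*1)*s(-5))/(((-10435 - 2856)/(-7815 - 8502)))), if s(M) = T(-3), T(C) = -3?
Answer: -4547508540919/92797762 ≈ -49005.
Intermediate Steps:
s(M) = -3
-49076 - (-21170/13964 + ((19*1)*s(-5))/(((-10435 - 2856)/(-7815 - 8502)))) = -49076 - (-21170/13964 + ((19*1)*(-3))/(((-10435 - 2856)/(-7815 - 8502)))) = -49076 - (-21170*1/13964 + (19*(-3))/((-13291/(-16317)))) = -49076 - (-10585/6982 - 57/((-13291*(-1/16317)))) = -49076 - (-10585/6982 - 57/13291/16317) = -49076 - (-10585/6982 - 57*16317/13291) = -49076 - (-10585/6982 - 930069/13291) = -49076 - 1*(-6634426993/92797762) = -49076 + 6634426993/92797762 = -4547508540919/92797762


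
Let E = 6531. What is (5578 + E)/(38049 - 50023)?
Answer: -12109/11974 ≈ -1.0113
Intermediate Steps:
(5578 + E)/(38049 - 50023) = (5578 + 6531)/(38049 - 50023) = 12109/(-11974) = 12109*(-1/11974) = -12109/11974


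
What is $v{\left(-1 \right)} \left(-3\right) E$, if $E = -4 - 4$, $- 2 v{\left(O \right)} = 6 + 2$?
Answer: $-96$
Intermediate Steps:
$v{\left(O \right)} = -4$ ($v{\left(O \right)} = - \frac{6 + 2}{2} = \left(- \frac{1}{2}\right) 8 = -4$)
$E = -8$ ($E = -4 - 4 = -8$)
$v{\left(-1 \right)} \left(-3\right) E = \left(-4\right) \left(-3\right) \left(-8\right) = 12 \left(-8\right) = -96$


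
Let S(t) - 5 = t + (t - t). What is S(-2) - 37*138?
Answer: -5103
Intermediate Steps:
S(t) = 5 + t (S(t) = 5 + (t + (t - t)) = 5 + (t + 0) = 5 + t)
S(-2) - 37*138 = (5 - 2) - 37*138 = 3 - 5106 = -5103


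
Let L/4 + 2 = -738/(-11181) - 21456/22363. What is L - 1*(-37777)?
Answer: 3147631243013/83346901 ≈ 37765.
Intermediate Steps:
L = -964636064/83346901 (L = -8 + 4*(-738/(-11181) - 21456/22363) = -8 + 4*(-738*(-1/11181) - 21456*1/22363) = -8 + 4*(246/3727 - 21456/22363) = -8 + 4*(-74465214/83346901) = -8 - 297860856/83346901 = -964636064/83346901 ≈ -11.574)
L - 1*(-37777) = -964636064/83346901 - 1*(-37777) = -964636064/83346901 + 37777 = 3147631243013/83346901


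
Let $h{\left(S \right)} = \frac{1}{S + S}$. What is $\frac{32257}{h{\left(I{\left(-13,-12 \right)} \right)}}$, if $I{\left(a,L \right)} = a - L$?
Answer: $-64514$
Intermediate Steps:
$h{\left(S \right)} = \frac{1}{2 S}$
$\frac{32257}{h{\left(I{\left(-13,-12 \right)} \right)}} = \frac{32257}{\frac{1}{2} \frac{1}{-13 - -12}} = \frac{32257}{\frac{1}{2} \frac{1}{-13 + 12}} = \frac{32257}{\frac{1}{2} \frac{1}{-1}} = \frac{32257}{\frac{1}{2} \left(-1\right)} = \frac{32257}{- \frac{1}{2}} = 32257 \left(-2\right) = -64514$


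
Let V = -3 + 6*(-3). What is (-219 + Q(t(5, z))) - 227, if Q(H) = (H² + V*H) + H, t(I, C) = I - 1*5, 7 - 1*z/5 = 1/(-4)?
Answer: -446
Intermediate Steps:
V = -21 (V = -3 - 18 = -21)
z = 145/4 (z = 35 - 5/(-4) = 35 - 5*(-¼) = 35 + 5/4 = 145/4 ≈ 36.250)
t(I, C) = -5 + I (t(I, C) = I - 5 = -5 + I)
Q(H) = H² - 20*H (Q(H) = (H² - 21*H) + H = H² - 20*H)
(-219 + Q(t(5, z))) - 227 = (-219 + (-5 + 5)*(-20 + (-5 + 5))) - 227 = (-219 + 0*(-20 + 0)) - 227 = (-219 + 0*(-20)) - 227 = (-219 + 0) - 227 = -219 - 227 = -446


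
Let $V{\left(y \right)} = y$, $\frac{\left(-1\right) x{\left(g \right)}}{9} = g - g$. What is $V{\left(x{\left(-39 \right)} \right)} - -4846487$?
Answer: $4846487$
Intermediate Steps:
$x{\left(g \right)} = 0$ ($x{\left(g \right)} = - 9 \left(g - g\right) = \left(-9\right) 0 = 0$)
$V{\left(x{\left(-39 \right)} \right)} - -4846487 = 0 - -4846487 = 0 + 4846487 = 4846487$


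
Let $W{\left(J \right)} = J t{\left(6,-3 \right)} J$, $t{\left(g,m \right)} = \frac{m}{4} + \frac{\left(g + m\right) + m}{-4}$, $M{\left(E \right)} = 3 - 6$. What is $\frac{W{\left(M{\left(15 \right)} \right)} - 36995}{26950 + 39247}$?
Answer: $- \frac{148007}{264788} \approx -0.55896$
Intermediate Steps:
$M{\left(E \right)} = -3$
$t{\left(g,m \right)} = - \frac{g}{4} - \frac{m}{4}$ ($t{\left(g,m \right)} = m \frac{1}{4} + \left(g + 2 m\right) \left(- \frac{1}{4}\right) = \frac{m}{4} - \left(\frac{m}{2} + \frac{g}{4}\right) = - \frac{g}{4} - \frac{m}{4}$)
$W{\left(J \right)} = - \frac{3 J^{2}}{4}$ ($W{\left(J \right)} = J \left(\left(- \frac{1}{4}\right) 6 - - \frac{3}{4}\right) J = J \left(- \frac{3}{2} + \frac{3}{4}\right) J = J \left(- \frac{3}{4}\right) J = - \frac{3 J}{4} J = - \frac{3 J^{2}}{4}$)
$\frac{W{\left(M{\left(15 \right)} \right)} - 36995}{26950 + 39247} = \frac{- \frac{3 \left(-3\right)^{2}}{4} - 36995}{26950 + 39247} = \frac{\left(- \frac{3}{4}\right) 9 - 36995}{66197} = \left(- \frac{27}{4} - 36995\right) \frac{1}{66197} = \left(- \frac{148007}{4}\right) \frac{1}{66197} = - \frac{148007}{264788}$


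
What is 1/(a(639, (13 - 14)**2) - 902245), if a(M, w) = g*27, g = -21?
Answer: -1/902812 ≈ -1.1076e-6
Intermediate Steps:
a(M, w) = -567 (a(M, w) = -21*27 = -567)
1/(a(639, (13 - 14)**2) - 902245) = 1/(-567 - 902245) = 1/(-902812) = -1/902812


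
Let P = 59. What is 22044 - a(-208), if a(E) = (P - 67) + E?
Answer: 22260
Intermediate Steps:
a(E) = -8 + E (a(E) = (59 - 67) + E = -8 + E)
22044 - a(-208) = 22044 - (-8 - 208) = 22044 - 1*(-216) = 22044 + 216 = 22260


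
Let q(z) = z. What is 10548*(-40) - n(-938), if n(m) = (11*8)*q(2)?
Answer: -422096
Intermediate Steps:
n(m) = 176 (n(m) = (11*8)*2 = 88*2 = 176)
10548*(-40) - n(-938) = 10548*(-40) - 1*176 = -421920 - 176 = -422096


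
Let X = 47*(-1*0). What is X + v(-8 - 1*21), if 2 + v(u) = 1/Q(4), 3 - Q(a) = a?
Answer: -3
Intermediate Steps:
Q(a) = 3 - a
X = 0 (X = 47*0 = 0)
v(u) = -3 (v(u) = -2 + 1/(3 - 1*4) = -2 + 1/(3 - 4) = -2 + 1/(-1) = -2 - 1 = -3)
X + v(-8 - 1*21) = 0 - 3 = -3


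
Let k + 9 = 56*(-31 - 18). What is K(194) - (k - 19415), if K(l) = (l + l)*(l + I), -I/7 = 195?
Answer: -432180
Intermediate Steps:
I = -1365 (I = -7*195 = -1365)
k = -2753 (k = -9 + 56*(-31 - 18) = -9 + 56*(-49) = -9 - 2744 = -2753)
K(l) = 2*l*(-1365 + l) (K(l) = (l + l)*(l - 1365) = (2*l)*(-1365 + l) = 2*l*(-1365 + l))
K(194) - (k - 19415) = 2*194*(-1365 + 194) - (-2753 - 19415) = 2*194*(-1171) - 1*(-22168) = -454348 + 22168 = -432180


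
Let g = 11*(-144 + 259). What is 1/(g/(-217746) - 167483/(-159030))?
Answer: 961892955/1007432788 ≈ 0.95480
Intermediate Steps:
g = 1265 (g = 11*115 = 1265)
1/(g/(-217746) - 167483/(-159030)) = 1/(1265/(-217746) - 167483/(-159030)) = 1/(1265*(-1/217746) - 167483*(-1/159030)) = 1/(-1265/217746 + 167483/159030) = 1/(1007432788/961892955) = 961892955/1007432788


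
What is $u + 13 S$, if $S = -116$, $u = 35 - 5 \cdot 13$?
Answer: $-1538$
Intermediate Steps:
$u = -30$ ($u = 35 - 65 = -30$)
$u + 13 S = -30 + 13 \left(-116\right) = -30 - 1508 = -1538$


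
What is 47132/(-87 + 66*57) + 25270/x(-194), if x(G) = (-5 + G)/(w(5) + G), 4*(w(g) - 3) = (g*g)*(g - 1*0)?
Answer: 29689844911/1462650 ≈ 20299.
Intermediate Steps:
w(g) = 3 + g**3/4 (w(g) = 3 + ((g*g)*(g - 1*0))/4 = 3 + (g**2*(g + 0))/4 = 3 + (g**2*g)/4 = 3 + g**3/4)
x(G) = (-5 + G)/(137/4 + G) (x(G) = (-5 + G)/((3 + (1/4)*5**3) + G) = (-5 + G)/((3 + (1/4)*125) + G) = (-5 + G)/((3 + 125/4) + G) = (-5 + G)/(137/4 + G))
47132/(-87 + 66*57) + 25270/x(-194) = 47132/(-87 + 66*57) + 25270/((4*(-5 - 194)/(137 + 4*(-194)))) = 47132/(-87 + 3762) + 25270/((4*(-199)/(137 - 776))) = 47132/3675 + 25270/((4*(-199)/(-639))) = 47132*(1/3675) + 25270/((4*(-1/639)*(-199))) = 47132/3675 + 25270/(796/639) = 47132/3675 + 25270*(639/796) = 47132/3675 + 8073765/398 = 29689844911/1462650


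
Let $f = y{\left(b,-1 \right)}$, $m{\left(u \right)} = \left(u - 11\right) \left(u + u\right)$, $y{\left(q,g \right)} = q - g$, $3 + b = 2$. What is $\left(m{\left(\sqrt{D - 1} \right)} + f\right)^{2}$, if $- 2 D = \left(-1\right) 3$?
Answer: $243 - 22 \sqrt{2} \approx 211.89$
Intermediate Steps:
$D = \frac{3}{2}$ ($D = - \frac{\left(-1\right) 3}{2} = \left(- \frac{1}{2}\right) \left(-3\right) = \frac{3}{2} \approx 1.5$)
$b = -1$ ($b = -3 + 2 = -1$)
$m{\left(u \right)} = 2 u \left(-11 + u\right)$ ($m{\left(u \right)} = \left(-11 + u\right) 2 u = 2 u \left(-11 + u\right)$)
$f = 0$ ($f = -1 - -1 = -1 + 1 = 0$)
$\left(m{\left(\sqrt{D - 1} \right)} + f\right)^{2} = \left(2 \sqrt{\frac{3}{2} - 1} \left(-11 + \sqrt{\frac{3}{2} - 1}\right) + 0\right)^{2} = \left(\frac{2 \left(-11 + \sqrt{\frac{1}{2}}\right)}{\sqrt{2}} + 0\right)^{2} = \left(2 \frac{\sqrt{2}}{2} \left(-11 + \frac{\sqrt{2}}{2}\right) + 0\right)^{2} = \left(\sqrt{2} \left(-11 + \frac{\sqrt{2}}{2}\right) + 0\right)^{2} = \left(\sqrt{2} \left(-11 + \frac{\sqrt{2}}{2}\right)\right)^{2} = 2 \left(-11 + \frac{\sqrt{2}}{2}\right)^{2}$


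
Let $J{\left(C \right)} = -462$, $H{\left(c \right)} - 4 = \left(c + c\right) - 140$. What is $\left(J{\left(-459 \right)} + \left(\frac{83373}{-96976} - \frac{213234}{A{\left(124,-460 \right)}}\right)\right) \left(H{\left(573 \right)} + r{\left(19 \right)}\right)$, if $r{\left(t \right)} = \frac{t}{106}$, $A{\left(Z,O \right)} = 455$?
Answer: $- \frac{628734847382523}{668164640} \approx -9.4099 \cdot 10^{5}$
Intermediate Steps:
$H{\left(c \right)} = -136 + 2 c$ ($H{\left(c \right)} = 4 + \left(\left(c + c\right) - 140\right) = 4 + \left(2 c - 140\right) = 4 + \left(-140 + 2 c\right) = -136 + 2 c$)
$r{\left(t \right)} = \frac{t}{106}$ ($r{\left(t \right)} = t \frac{1}{106} = \frac{t}{106}$)
$\left(J{\left(-459 \right)} + \left(\frac{83373}{-96976} - \frac{213234}{A{\left(124,-460 \right)}}\right)\right) \left(H{\left(573 \right)} + r{\left(19 \right)}\right) = \left(-462 + \left(\frac{83373}{-96976} - \frac{213234}{455}\right)\right) \left(\left(-136 + 2 \cdot 573\right) + \frac{1}{106} \cdot 19\right) = \left(-462 + \left(83373 \left(- \frac{1}{96976}\right) - \frac{30462}{65}\right)\right) \left(\left(-136 + 1146\right) + \frac{19}{106}\right) = \left(-462 - \frac{2959502157}{6303440}\right) \left(1010 + \frac{19}{106}\right) = \left(-462 - \frac{2959502157}{6303440}\right) \frac{107079}{106} = \left(- \frac{5871691437}{6303440}\right) \frac{107079}{106} = - \frac{628734847382523}{668164640}$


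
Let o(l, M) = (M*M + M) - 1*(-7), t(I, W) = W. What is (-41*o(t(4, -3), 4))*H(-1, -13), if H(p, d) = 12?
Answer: -13284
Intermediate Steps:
o(l, M) = 7 + M + M**2 (o(l, M) = (M**2 + M) + 7 = (M + M**2) + 7 = 7 + M + M**2)
(-41*o(t(4, -3), 4))*H(-1, -13) = -41*(7 + 4 + 4**2)*12 = -41*(7 + 4 + 16)*12 = -41*27*12 = -1107*12 = -13284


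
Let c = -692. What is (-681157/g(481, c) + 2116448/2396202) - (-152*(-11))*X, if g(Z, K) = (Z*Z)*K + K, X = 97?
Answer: -31109797613574034583/191818970144904 ≈ -1.6218e+5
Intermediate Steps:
g(Z, K) = K + K*Z**2 (g(Z, K) = Z**2*K + K = K*Z**2 + K = K + K*Z**2)
(-681157/g(481, c) + 2116448/2396202) - (-152*(-11))*X = (-681157*(-1/(692*(1 + 481**2))) + 2116448/2396202) - (-152*(-11))*97 = (-681157*(-1/(692*(1 + 231361))) + 2116448*(1/2396202)) - 1672*97 = (-681157/((-692*231362)) + 1058224/1198101) - 1*162184 = (-681157/(-160102504) + 1058224/1198101) - 162184 = (-681157*(-1/160102504) + 1058224/1198101) - 162184 = (681157/160102504 + 1058224/1198101) - 162184 = 170240407075753/191818970144904 - 162184 = -31109797613574034583/191818970144904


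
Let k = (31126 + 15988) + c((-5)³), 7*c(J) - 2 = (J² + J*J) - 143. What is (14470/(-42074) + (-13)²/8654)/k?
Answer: -413395059/65704634437586 ≈ -6.2917e-6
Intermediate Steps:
c(J) = -141/7 + 2*J²/7 (c(J) = 2/7 + ((J² + J*J) - 143)/7 = 2/7 + ((J² + J²) - 143)/7 = 2/7 + (2*J² - 143)/7 = 2/7 + (-143 + 2*J²)/7 = 2/7 + (-143/7 + 2*J²/7) = -141/7 + 2*J²/7)
k = 360907/7 (k = (31126 + 15988) + (-141/7 + 2*((-5)³)²/7) = 47114 + (-141/7 + (2/7)*(-125)²) = 47114 + (-141/7 + (2/7)*15625) = 47114 + (-141/7 + 31250/7) = 47114 + 31109/7 = 360907/7 ≈ 51558.)
(14470/(-42074) + (-13)²/8654)/k = (14470/(-42074) + (-13)²/8654)/(360907/7) = (14470*(-1/42074) + 169*(1/8654))*(7/360907) = (-7235/21037 + 169/8654)*(7/360907) = -59056437/182054198*7/360907 = -413395059/65704634437586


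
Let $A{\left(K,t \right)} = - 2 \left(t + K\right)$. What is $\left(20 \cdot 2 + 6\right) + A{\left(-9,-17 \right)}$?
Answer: $98$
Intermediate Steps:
$A{\left(K,t \right)} = - 2 K - 2 t$ ($A{\left(K,t \right)} = - 2 \left(K + t\right) = - 2 K - 2 t$)
$\left(20 \cdot 2 + 6\right) + A{\left(-9,-17 \right)} = \left(20 \cdot 2 + 6\right) - -52 = \left(40 + 6\right) + \left(18 + 34\right) = 46 + 52 = 98$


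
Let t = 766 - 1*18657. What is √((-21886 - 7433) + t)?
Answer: I*√47210 ≈ 217.28*I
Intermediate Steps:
t = -17891 (t = 766 - 18657 = -17891)
√((-21886 - 7433) + t) = √((-21886 - 7433) - 17891) = √(-29319 - 17891) = √(-47210) = I*√47210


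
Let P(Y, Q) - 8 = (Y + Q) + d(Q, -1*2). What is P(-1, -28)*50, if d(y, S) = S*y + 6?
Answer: 2050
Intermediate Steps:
d(y, S) = 6 + S*y
P(Y, Q) = 14 + Y - Q (P(Y, Q) = 8 + ((Y + Q) + (6 + (-1*2)*Q)) = 8 + ((Q + Y) + (6 - 2*Q)) = 8 + (6 + Y - Q) = 14 + Y - Q)
P(-1, -28)*50 = (14 - 1 - 1*(-28))*50 = (14 - 1 + 28)*50 = 41*50 = 2050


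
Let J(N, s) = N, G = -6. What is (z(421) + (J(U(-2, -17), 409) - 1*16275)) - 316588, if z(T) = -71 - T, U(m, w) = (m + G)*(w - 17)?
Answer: -333083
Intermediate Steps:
U(m, w) = (-17 + w)*(-6 + m) (U(m, w) = (m - 6)*(w - 17) = (-6 + m)*(-17 + w) = (-17 + w)*(-6 + m))
(z(421) + (J(U(-2, -17), 409) - 1*16275)) - 316588 = ((-71 - 1*421) + ((102 - 17*(-2) - 6*(-17) - 2*(-17)) - 1*16275)) - 316588 = ((-71 - 421) + ((102 + 34 + 102 + 34) - 16275)) - 316588 = (-492 + (272 - 16275)) - 316588 = (-492 - 16003) - 316588 = -16495 - 316588 = -333083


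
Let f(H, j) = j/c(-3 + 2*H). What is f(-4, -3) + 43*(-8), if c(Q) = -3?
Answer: -343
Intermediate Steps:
f(H, j) = -j/3 (f(H, j) = j/(-3) = j*(-1/3) = -j/3)
f(-4, -3) + 43*(-8) = -1/3*(-3) + 43*(-8) = 1 - 344 = -343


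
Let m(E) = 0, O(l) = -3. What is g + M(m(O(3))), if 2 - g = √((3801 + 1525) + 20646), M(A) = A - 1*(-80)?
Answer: 82 - 2*√6493 ≈ -79.158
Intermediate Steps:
M(A) = 80 + A (M(A) = A + 80 = 80 + A)
g = 2 - 2*√6493 (g = 2 - √((3801 + 1525) + 20646) = 2 - √(5326 + 20646) = 2 - √25972 = 2 - 2*√6493 ≈ -159.16)
g + M(m(O(3))) = (2 - 2*√6493) + (80 + 0) = (2 - 2*√6493) + 80 = 82 - 2*√6493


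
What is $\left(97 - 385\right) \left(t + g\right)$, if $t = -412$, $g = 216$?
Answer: $56448$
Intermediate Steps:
$\left(97 - 385\right) \left(t + g\right) = \left(97 - 385\right) \left(-412 + 216\right) = \left(97 - 385\right) \left(-196\right) = \left(-288\right) \left(-196\right) = 56448$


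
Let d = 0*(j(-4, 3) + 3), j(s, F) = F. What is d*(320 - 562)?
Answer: 0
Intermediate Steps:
d = 0 (d = 0*(3 + 3) = 0*6 = 0)
d*(320 - 562) = 0*(320 - 562) = 0*(-242) = 0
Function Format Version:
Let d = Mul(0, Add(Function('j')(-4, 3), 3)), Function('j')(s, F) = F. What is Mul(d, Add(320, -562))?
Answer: 0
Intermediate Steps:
d = 0 (d = Mul(0, Add(3, 3)) = Mul(0, 6) = 0)
Mul(d, Add(320, -562)) = Mul(0, Add(320, -562)) = Mul(0, -242) = 0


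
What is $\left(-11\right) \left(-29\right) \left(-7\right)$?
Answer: $-2233$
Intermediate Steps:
$\left(-11\right) \left(-29\right) \left(-7\right) = 319 \left(-7\right) = -2233$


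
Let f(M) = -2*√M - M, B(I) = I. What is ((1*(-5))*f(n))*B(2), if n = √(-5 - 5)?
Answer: 10*I*√10 + 20*10^(¼)*√I ≈ 25.149 + 56.771*I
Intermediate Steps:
n = I*√10 (n = √(-10) = I*√10 ≈ 3.1623*I)
f(M) = -M - 2*√M
((1*(-5))*f(n))*B(2) = ((1*(-5))*(-I*√10 - 2*10^(¼)*√I))*2 = -5*(-I*√10 - 2*10^(¼)*√I)*2 = (5*I*√10 + 10*10^(¼)*√I)*2 = 10*I*√10 + 20*10^(¼)*√I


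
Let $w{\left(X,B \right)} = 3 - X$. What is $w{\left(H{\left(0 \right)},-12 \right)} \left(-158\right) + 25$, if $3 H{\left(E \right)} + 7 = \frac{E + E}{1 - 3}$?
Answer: $- \frac{2453}{3} \approx -817.67$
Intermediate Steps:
$H{\left(E \right)} = - \frac{7}{3} - \frac{E}{3}$ ($H{\left(E \right)} = - \frac{7}{3} + \frac{\frac{1}{1 - 3} \left(E + E\right)}{3} = - \frac{7}{3} + \frac{\frac{1}{-2} \cdot 2 E}{3} = - \frac{7}{3} + \frac{\left(- \frac{1}{2}\right) 2 E}{3} = - \frac{7}{3} + \frac{\left(-1\right) E}{3} = - \frac{7}{3} - \frac{E}{3}$)
$w{\left(H{\left(0 \right)},-12 \right)} \left(-158\right) + 25 = \left(3 - \left(- \frac{7}{3} - 0\right)\right) \left(-158\right) + 25 = \left(3 - \left(- \frac{7}{3} + 0\right)\right) \left(-158\right) + 25 = \left(3 - - \frac{7}{3}\right) \left(-158\right) + 25 = \left(3 + \frac{7}{3}\right) \left(-158\right) + 25 = \frac{16}{3} \left(-158\right) + 25 = - \frac{2528}{3} + 25 = - \frac{2453}{3}$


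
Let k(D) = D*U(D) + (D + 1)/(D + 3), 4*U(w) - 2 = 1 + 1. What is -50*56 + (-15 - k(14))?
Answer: -48108/17 ≈ -2829.9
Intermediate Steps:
U(w) = 1 (U(w) = ½ + (1 + 1)/4 = ½ + (¼)*2 = ½ + ½ = 1)
k(D) = D + (1 + D)/(3 + D) (k(D) = D*1 + (D + 1)/(D + 3) = D + (1 + D)/(3 + D))
-50*56 + (-15 - k(14)) = -50*56 + (-15 - (1 + 14² + 4*14)/(3 + 14)) = -2800 + (-15 - (1 + 196 + 56)/17) = -2800 + (-15 - 253/17) = -2800 - 508/17 = -48108/17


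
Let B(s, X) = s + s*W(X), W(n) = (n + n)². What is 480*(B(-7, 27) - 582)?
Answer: -10080480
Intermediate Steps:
W(n) = 4*n² (W(n) = (2*n)² = 4*n²)
B(s, X) = s + 4*s*X² (B(s, X) = s + s*(4*X²) = s + 4*s*X²)
480*(B(-7, 27) - 582) = 480*(-7*(1 + 4*27²) - 582) = 480*(-7*(1 + 4*729) - 582) = 480*(-7*(1 + 2916) - 582) = 480*(-7*2917 - 582) = 480*(-20419 - 582) = 480*(-21001) = -10080480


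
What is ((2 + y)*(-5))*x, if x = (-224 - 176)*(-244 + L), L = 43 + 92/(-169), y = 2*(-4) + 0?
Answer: 408732000/169 ≈ 2.4185e+6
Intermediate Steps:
y = -8 (y = -8 + 0 = -8)
L = 7175/169 (L = 43 + 92*(-1/169) = 43 - 92/169 = 7175/169 ≈ 42.456)
x = 13624400/169 (x = (-224 - 176)*(-244 + 7175/169) = -400*(-34061/169) = 13624400/169 ≈ 80618.)
((2 + y)*(-5))*x = ((2 - 8)*(-5))*(13624400/169) = -6*(-5)*(13624400/169) = 30*(13624400/169) = 408732000/169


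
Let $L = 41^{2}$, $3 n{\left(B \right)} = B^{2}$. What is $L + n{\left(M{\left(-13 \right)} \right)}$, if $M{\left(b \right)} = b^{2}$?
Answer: $\frac{33604}{3} \approx 11201.0$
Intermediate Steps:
$n{\left(B \right)} = \frac{B^{2}}{3}$
$L = 1681$
$L + n{\left(M{\left(-13 \right)} \right)} = 1681 + \frac{\left(\left(-13\right)^{2}\right)^{2}}{3} = 1681 + \frac{169^{2}}{3} = 1681 + \frac{1}{3} \cdot 28561 = 1681 + \frac{28561}{3} = \frac{33604}{3}$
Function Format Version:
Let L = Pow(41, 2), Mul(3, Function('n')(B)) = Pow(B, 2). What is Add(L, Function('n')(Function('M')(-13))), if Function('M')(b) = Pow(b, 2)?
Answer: Rational(33604, 3) ≈ 11201.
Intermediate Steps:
Function('n')(B) = Mul(Rational(1, 3), Pow(B, 2))
L = 1681
Add(L, Function('n')(Function('M')(-13))) = Add(1681, Mul(Rational(1, 3), Pow(Pow(-13, 2), 2))) = Add(1681, Mul(Rational(1, 3), Pow(169, 2))) = Add(1681, Mul(Rational(1, 3), 28561)) = Add(1681, Rational(28561, 3)) = Rational(33604, 3)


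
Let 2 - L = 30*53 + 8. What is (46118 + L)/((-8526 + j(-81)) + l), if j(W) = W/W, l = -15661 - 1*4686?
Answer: -22261/14436 ≈ -1.5420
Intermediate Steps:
l = -20347 (l = -15661 - 4686 = -20347)
j(W) = 1
L = -1596 (L = 2 - (30*53 + 8) = 2 - (1590 + 8) = 2 - 1*1598 = 2 - 1598 = -1596)
(46118 + L)/((-8526 + j(-81)) + l) = (46118 - 1596)/((-8526 + 1) - 20347) = 44522/(-8525 - 20347) = 44522/(-28872) = 44522*(-1/28872) = -22261/14436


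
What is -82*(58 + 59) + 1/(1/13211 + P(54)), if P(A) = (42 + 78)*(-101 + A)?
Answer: -714849327377/74510039 ≈ -9594.0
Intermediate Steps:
P(A) = -12120 + 120*A (P(A) = 120*(-101 + A) = -12120 + 120*A)
-82*(58 + 59) + 1/(1/13211 + P(54)) = -82*(58 + 59) + 1/(1/13211 + (-12120 + 120*54)) = -82*117 + 1/(1/13211 + (-12120 + 6480)) = -9594 + 1/(1/13211 - 5640) = -9594 + 1/(-74510039/13211) = -9594 - 13211/74510039 = -714849327377/74510039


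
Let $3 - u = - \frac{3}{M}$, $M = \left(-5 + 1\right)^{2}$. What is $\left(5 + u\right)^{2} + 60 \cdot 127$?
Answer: $\frac{1967881}{256} \approx 7687.0$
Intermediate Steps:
$M = 16$ ($M = \left(-4\right)^{2} = 16$)
$u = \frac{51}{16}$ ($u = 3 - - \frac{3}{16} = 3 + \frac{3}{16} = \frac{51}{16} \approx 3.1875$)
$\left(5 + u\right)^{2} + 60 \cdot 127 = \left(5 + \frac{51}{16}\right)^{2} + 60 \cdot 127 = \left(\frac{131}{16}\right)^{2} + 7620 = \frac{17161}{256} + 7620 = \frac{1967881}{256}$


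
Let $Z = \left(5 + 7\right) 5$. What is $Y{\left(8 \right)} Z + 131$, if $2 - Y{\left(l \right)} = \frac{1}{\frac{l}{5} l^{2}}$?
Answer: $\frac{32053}{128} \approx 250.41$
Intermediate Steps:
$Y{\left(l \right)} = 2 - \frac{5}{l^{3}}$ ($Y{\left(l \right)} = 2 - \frac{1}{\frac{l}{5} l^{2}} = 2 - \frac{1}{\frac{1}{5} l^{3}} = 2 - \frac{5}{l^{3}}$)
$Z = 60$ ($Z = 12 \cdot 5 = 60$)
$Y{\left(8 \right)} Z + 131 = \left(2 - \frac{5}{512}\right) 60 + 131 = \frac{1019}{512} \cdot 60 + 131 = \frac{15285}{128} + 131 = \frac{32053}{128}$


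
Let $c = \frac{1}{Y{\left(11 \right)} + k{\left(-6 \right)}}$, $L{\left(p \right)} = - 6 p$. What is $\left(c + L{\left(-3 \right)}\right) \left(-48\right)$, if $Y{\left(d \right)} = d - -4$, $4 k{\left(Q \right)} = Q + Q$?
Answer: $-868$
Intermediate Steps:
$k{\left(Q \right)} = \frac{Q}{2}$ ($k{\left(Q \right)} = \frac{Q + Q}{4} = \frac{2 Q}{4} = \frac{Q}{2}$)
$Y{\left(d \right)} = 4 + d$ ($Y{\left(d \right)} = d + 4 = 4 + d$)
$c = \frac{1}{12}$ ($c = \frac{1}{\left(4 + 11\right) + \frac{1}{2} \left(-6\right)} = \frac{1}{15 - 3} = \frac{1}{12} \approx 0.083333$)
$\left(c + L{\left(-3 \right)}\right) \left(-48\right) = \left(\frac{1}{12} - -18\right) \left(-48\right) = \left(\frac{1}{12} + 18\right) \left(-48\right) = \frac{217}{12} \left(-48\right) = -868$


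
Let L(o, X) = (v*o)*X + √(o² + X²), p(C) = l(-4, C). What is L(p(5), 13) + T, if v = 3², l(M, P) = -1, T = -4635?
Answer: -4752 + √170 ≈ -4739.0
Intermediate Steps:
p(C) = -1
v = 9
L(o, X) = √(X² + o²) + 9*X*o (L(o, X) = (9*o)*X + √(o² + X²) = 9*X*o + √(X² + o²) = √(X² + o²) + 9*X*o)
L(p(5), 13) + T = (√(13² + (-1)²) + 9*13*(-1)) - 4635 = (√(169 + 1) - 117) - 4635 = (√170 - 117) - 4635 = (-117 + √170) - 4635 = -4752 + √170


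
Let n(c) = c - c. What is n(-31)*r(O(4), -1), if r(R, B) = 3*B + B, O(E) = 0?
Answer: 0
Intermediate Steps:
n(c) = 0
r(R, B) = 4*B
n(-31)*r(O(4), -1) = 0*(4*(-1)) = 0*(-4) = 0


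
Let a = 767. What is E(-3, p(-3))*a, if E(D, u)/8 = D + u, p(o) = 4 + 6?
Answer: 42952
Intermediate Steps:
p(o) = 10
E(D, u) = 8*D + 8*u (E(D, u) = 8*(D + u) = 8*D + 8*u)
E(-3, p(-3))*a = (8*(-3) + 8*10)*767 = (-24 + 80)*767 = 56*767 = 42952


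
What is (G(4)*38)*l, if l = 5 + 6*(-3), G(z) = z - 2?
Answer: -988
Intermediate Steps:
G(z) = -2 + z
l = -13 (l = 5 - 18 = -13)
(G(4)*38)*l = ((-2 + 4)*38)*(-13) = (2*38)*(-13) = 76*(-13) = -988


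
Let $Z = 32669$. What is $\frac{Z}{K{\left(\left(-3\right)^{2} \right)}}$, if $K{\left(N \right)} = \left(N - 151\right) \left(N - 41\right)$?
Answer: $\frac{32669}{4544} \approx 7.1895$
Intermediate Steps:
$K{\left(N \right)} = \left(-151 + N\right) \left(-41 + N\right)$
$\frac{Z}{K{\left(\left(-3\right)^{2} \right)}} = \frac{32669}{6191 + \left(\left(-3\right)^{2}\right)^{2} - 192 \left(-3\right)^{2}} = \frac{32669}{6191 + 9^{2} - 1728} = \frac{32669}{6191 + 81 - 1728} = \frac{32669}{4544}$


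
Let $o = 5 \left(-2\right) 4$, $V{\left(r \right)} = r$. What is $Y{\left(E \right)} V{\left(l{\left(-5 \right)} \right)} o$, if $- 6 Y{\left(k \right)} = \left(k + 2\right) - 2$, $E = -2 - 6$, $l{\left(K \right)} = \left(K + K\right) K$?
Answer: $- \frac{8000}{3} \approx -2666.7$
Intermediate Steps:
$l{\left(K \right)} = 2 K^{2}$ ($l{\left(K \right)} = 2 K K = 2 K^{2}$)
$E = -8$ ($E = -2 - 6 = -8$)
$o = -40$ ($o = \left(-10\right) 4 = -40$)
$Y{\left(k \right)} = - \frac{k}{6}$ ($Y{\left(k \right)} = - \frac{\left(k + 2\right) - 2}{6} = - \frac{\left(2 + k\right) - 2}{6} = - \frac{k}{6}$)
$Y{\left(E \right)} V{\left(l{\left(-5 \right)} \right)} o = \left(- \frac{1}{6}\right) \left(-8\right) 2 \left(-5\right)^{2} \left(-40\right) = \frac{4 \cdot 2 \cdot 25}{3} \left(-40\right) = \frac{4}{3} \cdot 50 \left(-40\right) = \frac{200}{3} \left(-40\right) = - \frac{8000}{3}$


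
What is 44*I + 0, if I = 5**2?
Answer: 1100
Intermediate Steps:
I = 25
44*I + 0 = 44*25 + 0 = 1100 + 0 = 1100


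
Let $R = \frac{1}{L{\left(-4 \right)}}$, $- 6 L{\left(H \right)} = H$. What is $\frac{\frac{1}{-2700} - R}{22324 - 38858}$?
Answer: $\frac{4051}{44641800} \approx 9.0745 \cdot 10^{-5}$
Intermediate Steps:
$L{\left(H \right)} = - \frac{H}{6}$
$R = \frac{3}{2}$ ($R = \frac{1}{\left(- \frac{1}{6}\right) \left(-4\right)} = \frac{1}{\frac{2}{3}} = \frac{3}{2} \approx 1.5$)
$\frac{\frac{1}{-2700} - R}{22324 - 38858} = \frac{\frac{1}{-2700} - \frac{3}{2}}{22324 - 38858} = \frac{- \frac{1}{2700} - \frac{3}{2}}{-16534} = \left(- \frac{4051}{2700}\right) \left(- \frac{1}{16534}\right) = \frac{4051}{44641800}$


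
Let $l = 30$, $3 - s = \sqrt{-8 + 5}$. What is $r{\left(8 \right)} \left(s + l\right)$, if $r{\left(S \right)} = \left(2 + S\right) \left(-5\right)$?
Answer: $-1650 + 50 i \sqrt{3} \approx -1650.0 + 86.603 i$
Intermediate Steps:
$s = 3 - i \sqrt{3}$ ($s = 3 - \sqrt{-8 + 5} = 3 - \sqrt{-3} = 3 - i \sqrt{3} \approx 3.0 - 1.732 i$)
$r{\left(S \right)} = -10 - 5 S$
$r{\left(8 \right)} \left(s + l\right) = \left(-10 - 40\right) \left(\left(3 - i \sqrt{3}\right) + 30\right) = \left(-10 - 40\right) \left(33 - i \sqrt{3}\right) = - 50 \left(33 - i \sqrt{3}\right) = -1650 + 50 i \sqrt{3}$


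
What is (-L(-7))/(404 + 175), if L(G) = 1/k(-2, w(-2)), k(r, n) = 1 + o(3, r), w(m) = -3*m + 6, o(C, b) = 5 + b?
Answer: -1/2316 ≈ -0.00043178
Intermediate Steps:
w(m) = 6 - 3*m
k(r, n) = 6 + r (k(r, n) = 1 + (5 + r) = 6 + r)
L(G) = ¼ (L(G) = 1/(6 - 2) = 1/4 = ¼)
(-L(-7))/(404 + 175) = (-1*¼)/(404 + 175) = -¼/579 = (1/579)*(-¼) = -1/2316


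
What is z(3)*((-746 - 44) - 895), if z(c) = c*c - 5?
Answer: -6740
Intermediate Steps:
z(c) = -5 + c**2 (z(c) = c**2 - 5 = -5 + c**2)
z(3)*((-746 - 44) - 895) = (-5 + 3**2)*((-746 - 44) - 895) = (-5 + 9)*(-790 - 895) = 4*(-1685) = -6740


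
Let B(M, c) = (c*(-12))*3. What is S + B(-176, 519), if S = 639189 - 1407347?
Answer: -786842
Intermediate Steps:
S = -768158
B(M, c) = -36*c (B(M, c) = -12*c*3 = -36*c)
S + B(-176, 519) = -768158 - 36*519 = -768158 - 18684 = -786842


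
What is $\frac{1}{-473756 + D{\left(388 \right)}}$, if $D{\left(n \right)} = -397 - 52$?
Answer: $- \frac{1}{474205} \approx -2.1088 \cdot 10^{-6}$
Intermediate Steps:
$D{\left(n \right)} = -449$ ($D{\left(n \right)} = -397 - 52 = -449$)
$\frac{1}{-473756 + D{\left(388 \right)}} = \frac{1}{-473756 - 449} = \frac{1}{-474205} = - \frac{1}{474205}$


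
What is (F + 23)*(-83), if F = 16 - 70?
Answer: 2573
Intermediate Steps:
F = -54
(F + 23)*(-83) = (-54 + 23)*(-83) = -31*(-83) = 2573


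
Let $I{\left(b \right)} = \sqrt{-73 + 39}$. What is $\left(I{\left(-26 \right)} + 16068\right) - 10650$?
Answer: $5418 + i \sqrt{34} \approx 5418.0 + 5.831 i$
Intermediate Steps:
$I{\left(b \right)} = i \sqrt{34}$ ($I{\left(b \right)} = \sqrt{-34} = i \sqrt{34}$)
$\left(I{\left(-26 \right)} + 16068\right) - 10650 = \left(i \sqrt{34} + 16068\right) - 10650 = \left(16068 + i \sqrt{34}\right) - 10650 = 5418 + i \sqrt{34}$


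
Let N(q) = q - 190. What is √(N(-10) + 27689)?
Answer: 7*√561 ≈ 165.80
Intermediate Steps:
N(q) = -190 + q
√(N(-10) + 27689) = √((-190 - 10) + 27689) = √(-200 + 27689) = √27489 = 7*√561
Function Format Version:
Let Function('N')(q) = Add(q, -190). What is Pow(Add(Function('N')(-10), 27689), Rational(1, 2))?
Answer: Mul(7, Pow(561, Rational(1, 2))) ≈ 165.80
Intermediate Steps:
Function('N')(q) = Add(-190, q)
Pow(Add(Function('N')(-10), 27689), Rational(1, 2)) = Pow(Add(Add(-190, -10), 27689), Rational(1, 2)) = Pow(Add(-200, 27689), Rational(1, 2)) = Pow(27489, Rational(1, 2)) = Mul(7, Pow(561, Rational(1, 2)))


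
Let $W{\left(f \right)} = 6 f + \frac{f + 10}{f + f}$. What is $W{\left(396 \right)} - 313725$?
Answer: $- \frac{123294001}{396} \approx -3.1135 \cdot 10^{5}$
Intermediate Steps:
$W{\left(f \right)} = 6 f + \frac{10 + f}{2 f}$
$W{\left(396 \right)} - 313725 = \left(\frac{1}{2} + \frac{5}{396} + 6 \cdot 396\right) - 313725 = \left(\frac{1}{2} + 5 \cdot \frac{1}{396} + 2376\right) - 313725 = \left(\frac{1}{2} + \frac{5}{396} + 2376\right) - 313725 = \frac{941099}{396} - 313725 = - \frac{123294001}{396}$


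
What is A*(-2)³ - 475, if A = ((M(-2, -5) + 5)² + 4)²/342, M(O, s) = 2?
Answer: -92461/171 ≈ -540.71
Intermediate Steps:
A = 2809/342 (A = ((2 + 5)² + 4)²/342 = (7² + 4)²*(1/342) = (49 + 4)²*(1/342) = 53²*(1/342) = 2809*(1/342) = 2809/342 ≈ 8.2135)
A*(-2)³ - 475 = (2809/342)*(-2)³ - 475 = (2809/342)*(-8) - 475 = -11236/171 - 475 = -92461/171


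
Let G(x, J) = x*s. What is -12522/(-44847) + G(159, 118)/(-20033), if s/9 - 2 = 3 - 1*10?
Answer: 190577837/299473317 ≈ 0.63638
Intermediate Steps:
s = -45 (s = 18 + 9*(3 - 1*10) = 18 + 9*(3 - 10) = 18 + 9*(-7) = 18 - 63 = -45)
G(x, J) = -45*x (G(x, J) = x*(-45) = -45*x)
-12522/(-44847) + G(159, 118)/(-20033) = -12522/(-44847) - 45*159/(-20033) = -12522*(-1/44847) - 7155*(-1/20033) = 4174/14949 + 7155/20033 = 190577837/299473317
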